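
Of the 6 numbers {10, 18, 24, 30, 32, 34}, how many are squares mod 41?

3

(10/41) = +1 → QR.
(18/41) = +1 → QR.
(24/41) = -1 → non-residue.
(30/41) = -1 → non-residue.
(32/41) = +1 → QR.
(34/41) = -1 → non-residue.
Total quadratic residues among the 6: 3.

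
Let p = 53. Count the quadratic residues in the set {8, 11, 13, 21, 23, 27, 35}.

(8/53) = -1 → non-residue.
(11/53) = +1 → QR.
(13/53) = +1 → QR.
(21/53) = -1 → non-residue.
(23/53) = -1 → non-residue.
(27/53) = -1 → non-residue.
(35/53) = -1 → non-residue.
Total quadratic residues among the 7: 2.

2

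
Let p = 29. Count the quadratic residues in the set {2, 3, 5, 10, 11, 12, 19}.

(2/29) = -1 → non-residue.
(3/29) = -1 → non-residue.
(5/29) = +1 → QR.
(10/29) = -1 → non-residue.
(11/29) = -1 → non-residue.
(12/29) = -1 → non-residue.
(19/29) = -1 → non-residue.
Total quadratic residues among the 7: 1.

1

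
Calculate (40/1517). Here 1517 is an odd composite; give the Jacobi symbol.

Pull out 2^3: since 1517 ≡ 5 (mod 8), (2/1517) = -1, so (2/1517)^3 = -1.
Reciprocity: 5 ≡ 1 and 1517 ≡ 1 (mod 4), so (5/1517) = +(1517/5).
Reduce top mod 5: now compute (2/5).
Pull out 2: since 5 ≡ 5 (mod 8), (2/5) = -1.
Reached (1/5) = 1. Collecting the sign flips along the way, the symbol is +1.

1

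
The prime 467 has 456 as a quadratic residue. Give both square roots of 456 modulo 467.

Since 467 ≡ 3 (mod 4), a square root of 456 is 456^((467+1)/4) = 456^117 mod 467.
Repeated squaring: 456^2≡121, 456^4≡164, 456^8≡277, 456^16≡141, 456^32≡267, 456^64≡305 (mod 467).
456^117 = 456^(64+32+16+4+1) ≡ 108 (mod 467).
Check: 108² = 11664 ≡ 456 (mod 467). The two roots are 108 and 359.

108, 359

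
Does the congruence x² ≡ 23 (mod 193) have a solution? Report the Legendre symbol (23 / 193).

1

Reciprocity: 23 ≡ 3 and 193 ≡ 1 (mod 4), so (23/193) = +(193/23).
Reduce top mod 23: now compute (9/23).
Reciprocity: 9 ≡ 1 and 23 ≡ 3 (mod 4), so (9/23) = +(23/9).
Reduce top mod 9: now compute (5/9).
Reciprocity: 5 ≡ 1 and 9 ≡ 1 (mod 4), so (5/9) = +(9/5).
Reduce top mod 5: now compute (4/5).
Pull out 2^2: since 5 ≡ 5 (mod 8), (2/5) = -1, so (2/5)^2 = +1.
Reached (1/5) = 1. Collecting the sign flips along the way, the symbol is +1.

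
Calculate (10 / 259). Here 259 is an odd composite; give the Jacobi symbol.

Pull out 2: since 259 ≡ 3 (mod 8), (2/259) = -1.
Reciprocity: 5 ≡ 1 and 259 ≡ 3 (mod 4), so (5/259) = +(259/5).
Reduce top mod 5: now compute (4/5).
Pull out 2^2: since 5 ≡ 5 (mod 8), (2/5) = -1, so (2/5)^2 = +1.
Reached (1/5) = 1. Collecting the sign flips along the way, the symbol is -1.

-1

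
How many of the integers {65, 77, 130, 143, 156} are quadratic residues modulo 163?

4

(65/163) = +1 → QR.
(77/163) = +1 → QR.
(130/163) = -1 → non-residue.
(143/163) = +1 → QR.
(156/163) = +1 → QR.
Total quadratic residues among the 5: 4.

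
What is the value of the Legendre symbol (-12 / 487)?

First reduce: -12 ≡ 475 (mod 487).
Reciprocity: 475 ≡ 3 and 487 ≡ 3 (mod 4), so (475/487) = −(487/475).
Reduce top mod 475: now compute (12/475).
Pull out 2^2: since 475 ≡ 3 (mod 8), (2/475) = -1, so (2/475)^2 = +1.
Reciprocity: 3 ≡ 3 and 475 ≡ 3 (mod 4), so (3/475) = −(475/3).
Reduce top mod 3: now compute (1/3).
Reached (1/3) = 1. Collecting the sign flips along the way, the symbol is +1.

1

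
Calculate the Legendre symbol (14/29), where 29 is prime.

Pull out 2: since 29 ≡ 5 (mod 8), (2/29) = -1.
Reciprocity: 7 ≡ 3 and 29 ≡ 1 (mod 4), so (7/29) = +(29/7).
Reduce top mod 7: now compute (1/7).
Reached (1/7) = 1. Collecting the sign flips along the way, the symbol is -1.

-1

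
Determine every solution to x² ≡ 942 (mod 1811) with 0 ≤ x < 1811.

Since 1811 ≡ 3 (mod 4), a square root of 942 is 942^((1811+1)/4) = 942^453 mod 1811.
Repeated squaring: 942^2≡1785, 942^4≡676, 942^8≡604, 942^16≡805, 942^32≡1498, 942^64≡175, 942^128≡1649, 942^256≡890 (mod 1811).
942^453 = 942^(256+128+64+4+1) ≡ 567 (mod 1811).
Check: 567² = 321489 ≡ 942 (mod 1811). The two roots are 567 and 1244.

567, 1244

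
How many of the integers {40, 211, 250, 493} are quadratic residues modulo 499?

(40/499) = -1 → non-residue.
(211/499) = +1 → QR.
(250/499) = -1 → non-residue.
(493/499) = -1 → non-residue.
Total quadratic residues among the 4: 1.

1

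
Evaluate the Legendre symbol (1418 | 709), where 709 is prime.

First reduce: 1418 ≡ 0 (mod 709).
Top reduces to 0: gcd > 1, so the symbol is 0.

0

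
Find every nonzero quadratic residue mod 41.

Square k = 1,…,20 (k and 41−k give the same square):
1²=1, 2²=4, 3²=9, 4²=16, 5²=25, 6²=36, 7²≡8, 8²≡23, 9²≡40, 10²≡18, 11²≡39, 12²≡21, 13²≡5, 14²≡32, 15²≡20, 16²≡10, 17²≡2, 18²≡37, 19²≡33, 20²≡31 (mod 41).
So the quadratic residues mod 41 are {1, 2, 4, 5, 8, 9, 10, 16, 18, 20, 21, 23, 25, 31, 32, 33, 36, 37, 39, 40}.

1, 2, 4, 5, 8, 9, 10, 16, 18, 20, 21, 23, 25, 31, 32, 33, 36, 37, 39, 40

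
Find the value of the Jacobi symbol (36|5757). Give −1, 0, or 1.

0

Pull out 2^2: since 5757 ≡ 5 (mod 8), (2/5757) = -1, so (2/5757)^2 = +1.
Reciprocity: 9 ≡ 1 and 5757 ≡ 1 (mod 4), so (9/5757) = +(5757/9).
Reduce top mod 9: now compute (6/9).
Pull out 2: since 9 ≡ 1 (mod 8), (2/9) = +1.
Reciprocity: 3 ≡ 3 and 9 ≡ 1 (mod 4), so (3/9) = +(9/3).
Reduce top mod 3: now compute (0/3).
Top reduces to 0: gcd > 1, so the symbol is 0.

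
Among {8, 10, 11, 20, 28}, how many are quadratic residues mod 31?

4

(8/31) = +1 → QR.
(10/31) = +1 → QR.
(11/31) = -1 → non-residue.
(20/31) = +1 → QR.
(28/31) = +1 → QR.
Total quadratic residues among the 5: 4.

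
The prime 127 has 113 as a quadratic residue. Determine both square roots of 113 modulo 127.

Since 127 ≡ 3 (mod 4), a square root of 113 is 113^((127+1)/4) = 113^32 mod 127.
Repeated squaring: 113^2≡69, 113^4≡62, 113^8≡34, 113^16≡13, 113^32≡42 (mod 127).
113^32 = 113^(32) ≡ 42 (mod 127).
Check: 42² = 1764 ≡ 113 (mod 127). The two roots are 42 and 85.

42, 85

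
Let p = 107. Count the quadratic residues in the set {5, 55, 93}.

0

(5/107) = -1 → non-residue.
(55/107) = -1 → non-residue.
(93/107) = -1 → non-residue.
Total quadratic residues among the 3: 0.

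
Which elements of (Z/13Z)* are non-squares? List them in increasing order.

Square k = 1,…,6 (k and 13−k give the same square):
1²=1, 2²=4, 3²=9, 4²≡3, 5²≡12, 6²≡10 (mod 13).
The residues are {1, 3, 4, 9, 10, 12}; the non-residues are the remaining 6 nonzero classes.

2, 5, 6, 7, 8, 11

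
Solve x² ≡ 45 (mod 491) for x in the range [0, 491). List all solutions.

Since 491 ≡ 3 (mod 4), a square root of 45 is 45^((491+1)/4) = 45^123 mod 491.
Repeated squaring: 45^2≡61, 45^4≡284, 45^8≡132, 45^16≡239, 45^32≡165, 45^64≡220 (mod 491).
45^123 = 45^(64+32+16+8+2+1) ≡ 441 (mod 491).
Check: 441² = 194481 ≡ 45 (mod 491). The two roots are 50 and 441.

50, 441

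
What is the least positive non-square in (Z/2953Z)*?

(2/2953) = +1, so 2 is a residue.
(3/2953) = +1, so 3 is a residue.
(4/2953) = +1, so 4 is a residue.
(5/2953) = −1, so 5 is the smallest positive non-residue mod 2953.

5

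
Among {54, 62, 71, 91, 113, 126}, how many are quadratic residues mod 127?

(54/127) = -1 → non-residue.
(62/127) = +1 → QR.
(71/127) = +1 → QR.
(91/127) = -1 → non-residue.
(113/127) = +1 → QR.
(126/127) = -1 → non-residue.
Total quadratic residues among the 6: 3.

3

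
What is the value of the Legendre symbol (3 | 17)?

Euler's criterion: (3/17) ≡ 3^8 (mod 17).
3^2 ≡ 9 (mod 17)
3^4 ≡ 13 (mod 17)
3^8 ≡ 16 (mod 17)
3^8 = 3^(8) ≡ 16 (mod 17).
Result is 16 ≡ −1, so (3/17) = −1.

-1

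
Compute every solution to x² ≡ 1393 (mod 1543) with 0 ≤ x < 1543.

Since 1543 ≡ 3 (mod 4), a square root of 1393 is 1393^((1543+1)/4) = 1393^386 mod 1543.
Repeated squaring: 1393^2≡898, 1393^4≡958, 1393^8≡1222, 1393^16≡1203, 1393^32≡1418, 1393^64≡195, 1393^128≡993, 1393^256≡72 (mod 1543).
1393^386 = 1393^(256+128+2) ≡ 721 (mod 1543).
Check: 721² = 519841 ≡ 1393 (mod 1543). The two roots are 721 and 822.

721, 822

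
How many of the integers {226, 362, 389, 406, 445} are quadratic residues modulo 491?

(226/491) = +1 → QR.
(362/491) = -1 → non-residue.
(389/491) = +1 → QR.
(406/491) = -1 → non-residue.
(445/491) = -1 → non-residue.
Total quadratic residues among the 5: 2.

2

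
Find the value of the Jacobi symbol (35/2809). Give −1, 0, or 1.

Reciprocity: 35 ≡ 3 and 2809 ≡ 1 (mod 4), so (35/2809) = +(2809/35).
Reduce top mod 35: now compute (9/35).
Reciprocity: 9 ≡ 1 and 35 ≡ 3 (mod 4), so (9/35) = +(35/9).
Reduce top mod 9: now compute (8/9).
Pull out 2^3: since 9 ≡ 1 (mod 8), (2/9) = +1, so (2/9)^3 = +1.
Reached (1/9) = 1. Collecting the sign flips along the way, the symbol is +1.

1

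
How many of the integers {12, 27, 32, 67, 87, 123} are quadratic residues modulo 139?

1

(12/139) = -1 → non-residue.
(27/139) = -1 → non-residue.
(32/139) = -1 → non-residue.
(67/139) = +1 → QR.
(87/139) = -1 → non-residue.
(123/139) = -1 → non-residue.
Total quadratic residues among the 6: 1.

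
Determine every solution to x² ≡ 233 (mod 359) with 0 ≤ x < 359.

70, 289

Since 359 ≡ 3 (mod 4), a square root of 233 is 233^((359+1)/4) = 233^90 mod 359.
Repeated squaring: 233^2≡80, 233^4≡297, 233^8≡254, 233^16≡255, 233^32≡46, 233^64≡321 (mod 359).
233^90 = 233^(64+16+8+2) ≡ 289 (mod 359).
Check: 289² = 83521 ≡ 233 (mod 359). The two roots are 70 and 289.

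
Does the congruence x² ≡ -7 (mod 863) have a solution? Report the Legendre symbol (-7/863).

First reduce: -7 ≡ 856 (mod 863).
Pull out 2^3: since 863 ≡ 7 (mod 8), (2/863) = +1, so (2/863)^3 = +1.
Reciprocity: 107 ≡ 3 and 863 ≡ 3 (mod 4), so (107/863) = −(863/107).
Reduce top mod 107: now compute (7/107).
Reciprocity: 7 ≡ 3 and 107 ≡ 3 (mod 4), so (7/107) = −(107/7).
Reduce top mod 7: now compute (2/7).
Pull out 2: since 7 ≡ 7 (mod 8), (2/7) = +1.
Reached (1/7) = 1. Collecting the sign flips along the way, the symbol is +1.

1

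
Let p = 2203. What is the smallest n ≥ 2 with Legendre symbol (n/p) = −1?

2

(2/2203) = −1, so 2 is the smallest positive non-residue mod 2203.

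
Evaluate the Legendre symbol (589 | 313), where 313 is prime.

Euler's criterion: (589/313) ≡ 276^156 (mod 313).
276^2 ≡ 117 (mod 313)
276^4 ≡ 230 (mod 313)
276^8 ≡ 3 (mod 313)
276^16 ≡ 9 (mod 313)
276^32 ≡ 81 (mod 313)
276^64 ≡ 301 (mod 313)
276^128 ≡ 144 (mod 313)
276^156 = 276^(128+16+8+4) ≡ 312 (mod 313).
Result is 312 ≡ −1, so (589/313) = −1.

-1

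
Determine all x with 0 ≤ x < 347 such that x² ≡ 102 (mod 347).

141, 206

Since 347 ≡ 3 (mod 4), a square root of 102 is 102^((347+1)/4) = 102^87 mod 347.
Repeated squaring: 102^2≡341, 102^4≡36, 102^8≡255, 102^16≡136, 102^32≡105, 102^64≡268 (mod 347).
102^87 = 102^(64+16+4+2+1) ≡ 206 (mod 347).
Check: 206² = 42436 ≡ 102 (mod 347). The two roots are 141 and 206.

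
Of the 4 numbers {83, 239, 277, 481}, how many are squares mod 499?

3

(83/499) = -1 → non-residue.
(239/499) = +1 → QR.
(277/499) = +1 → QR.
(481/499) = +1 → QR.
Total quadratic residues among the 4: 3.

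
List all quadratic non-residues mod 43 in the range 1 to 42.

Square k = 1,…,21 (k and 43−k give the same square):
1²=1, 2²=4, 3²=9, 4²=16, 5²=25, 6²=36, 7²≡6, 8²≡21, 9²≡38, 10²≡14, 11²≡35, 12²≡15, 13²≡40, 14²≡24, 15²≡10, 16²≡41, 17²≡31, 18²≡23, 19²≡17, 20²≡13, 21²≡11 (mod 43).
The residues are {1, 4, 6, 9, 10, 11, 13, 14, 15, 16, 17, 21, 23, 24, 25, 31, 35, 36, 38, 40, 41}; the non-residues are the remaining 21 nonzero classes.

2, 3, 5, 7, 8, 12, 18, 19, 20, 22, 26, 27, 28, 29, 30, 32, 33, 34, 37, 39, 42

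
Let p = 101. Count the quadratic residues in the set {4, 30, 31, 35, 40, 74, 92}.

4

(4/101) = +1 → QR.
(30/101) = +1 → QR.
(31/101) = +1 → QR.
(35/101) = -1 → non-residue.
(40/101) = -1 → non-residue.
(74/101) = -1 → non-residue.
(92/101) = +1 → QR.
Total quadratic residues among the 7: 4.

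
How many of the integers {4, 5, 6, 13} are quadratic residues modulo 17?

2

(4/17) = +1 → QR.
(5/17) = -1 → non-residue.
(6/17) = -1 → non-residue.
(13/17) = +1 → QR.
Total quadratic residues among the 4: 2.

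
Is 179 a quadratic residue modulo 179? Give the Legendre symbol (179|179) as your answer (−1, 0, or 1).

First reduce: 179 ≡ 0 (mod 179).
Top reduces to 0: gcd > 1, so the symbol is 0.

0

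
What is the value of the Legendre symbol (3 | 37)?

1

Euler's criterion: (3/37) ≡ 3^18 (mod 37).
3^2 ≡ 9 (mod 37)
3^4 ≡ 7 (mod 37)
3^8 ≡ 12 (mod 37)
3^16 ≡ 33 (mod 37)
3^18 = 3^(16+2) ≡ 1 (mod 37).
Result is 1, so (3/37) = 1.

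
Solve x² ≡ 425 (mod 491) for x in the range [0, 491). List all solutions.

Since 491 ≡ 3 (mod 4), a square root of 425 is 425^((491+1)/4) = 425^123 mod 491.
Repeated squaring: 425^2≡428, 425^4≡41, 425^8≡208, 425^16≡56, 425^32≡190, 425^64≡257 (mod 491).
425^123 = 425^(64+32+16+8+2+1) ≡ 400 (mod 491).
Check: 400² = 160000 ≡ 425 (mod 491). The two roots are 91 and 400.

91, 400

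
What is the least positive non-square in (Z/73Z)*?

(2/73) = +1, so 2 is a residue.
(3/73) = +1, so 3 is a residue.
(4/73) = +1, so 4 is a residue.
(5/73) = −1, so 5 is the smallest positive non-residue mod 73.

5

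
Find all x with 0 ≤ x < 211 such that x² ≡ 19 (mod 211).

21, 190

Since 211 ≡ 3 (mod 4), a square root of 19 is 19^((211+1)/4) = 19^53 mod 211.
Repeated squaring: 19^2≡150, 19^4≡134, 19^8≡21, 19^16≡19, 19^32≡150 (mod 211).
19^53 = 19^(32+16+4+1) ≡ 21 (mod 211).
Check: 21² = 441 ≡ 19 (mod 211). The two roots are 21 and 190.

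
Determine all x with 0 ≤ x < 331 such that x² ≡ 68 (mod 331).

125, 206

Since 331 ≡ 3 (mod 4), a square root of 68 is 68^((331+1)/4) = 68^83 mod 331.
Repeated squaring: 68^2≡321, 68^4≡100, 68^8≡70, 68^16≡266, 68^32≡253, 68^64≡126 (mod 331).
68^83 = 68^(64+16+2+1) ≡ 125 (mod 331).
Check: 125² = 15625 ≡ 68 (mod 331). The two roots are 125 and 206.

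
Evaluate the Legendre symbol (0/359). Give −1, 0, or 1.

Top reduces to 0: gcd > 1, so the symbol is 0.

0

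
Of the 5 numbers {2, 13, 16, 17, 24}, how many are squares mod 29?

(2/29) = -1 → non-residue.
(13/29) = +1 → QR.
(16/29) = +1 → QR.
(17/29) = -1 → non-residue.
(24/29) = +1 → QR.
Total quadratic residues among the 5: 3.

3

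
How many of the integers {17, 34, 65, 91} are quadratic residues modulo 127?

2

(17/127) = +1 → QR.
(34/127) = +1 → QR.
(65/127) = -1 → non-residue.
(91/127) = -1 → non-residue.
Total quadratic residues among the 4: 2.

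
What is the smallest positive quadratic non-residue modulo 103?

(2/103) = +1, so 2 is a residue.
(3/103) = −1, so 3 is the smallest positive non-residue mod 103.

3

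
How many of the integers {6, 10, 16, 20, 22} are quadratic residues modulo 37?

2

(6/37) = -1 → non-residue.
(10/37) = +1 → QR.
(16/37) = +1 → QR.
(20/37) = -1 → non-residue.
(22/37) = -1 → non-residue.
Total quadratic residues among the 5: 2.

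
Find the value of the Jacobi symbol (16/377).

Pull out 2^4: since 377 ≡ 1 (mod 8), (2/377) = +1, so (2/377)^4 = +1.
Reached (1/377) = 1. Collecting the sign flips along the way, the symbol is +1.

1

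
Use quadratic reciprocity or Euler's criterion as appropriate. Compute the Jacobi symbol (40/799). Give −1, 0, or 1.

Pull out 2^3: since 799 ≡ 7 (mod 8), (2/799) = +1, so (2/799)^3 = +1.
Reciprocity: 5 ≡ 1 and 799 ≡ 3 (mod 4), so (5/799) = +(799/5).
Reduce top mod 5: now compute (4/5).
Pull out 2^2: since 5 ≡ 5 (mod 8), (2/5) = -1, so (2/5)^2 = +1.
Reached (1/5) = 1. Collecting the sign flips along the way, the symbol is +1.

1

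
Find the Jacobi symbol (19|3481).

Reciprocity: 19 ≡ 3 and 3481 ≡ 1 (mod 4), so (19/3481) = +(3481/19).
Reduce top mod 19: now compute (4/19).
Pull out 2^2: since 19 ≡ 3 (mod 8), (2/19) = -1, so (2/19)^2 = +1.
Reached (1/19) = 1. Collecting the sign flips along the way, the symbol is +1.

1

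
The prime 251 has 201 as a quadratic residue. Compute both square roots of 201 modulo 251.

47, 204

Since 251 ≡ 3 (mod 4), a square root of 201 is 201^((251+1)/4) = 201^63 mod 251.
Repeated squaring: 201^2≡241, 201^4≡100, 201^8≡211, 201^16≡94, 201^32≡51 (mod 251).
201^63 = 201^(32+16+8+4+2+1) ≡ 204 (mod 251).
Check: 204² = 41616 ≡ 201 (mod 251). The two roots are 47 and 204.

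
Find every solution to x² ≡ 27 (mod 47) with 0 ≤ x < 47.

11, 36

Since 47 ≡ 3 (mod 4), a square root of 27 is 27^((47+1)/4) = 27^12 mod 47.
Repeated squaring: 27^2≡24, 27^4≡12, 27^8≡3 (mod 47).
27^12 = 27^(8+4) ≡ 36 (mod 47).
Check: 36² = 1296 ≡ 27 (mod 47). The two roots are 11 and 36.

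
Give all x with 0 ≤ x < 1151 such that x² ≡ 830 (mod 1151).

422, 729

Since 1151 ≡ 3 (mod 4), a square root of 830 is 830^((1151+1)/4) = 830^288 mod 1151.
Repeated squaring: 830^2≡602, 830^4≡990, 830^8≡599, 830^16≡840, 830^32≡37, 830^64≡218, 830^128≡333, 830^256≡393 (mod 1151).
830^288 = 830^(256+32) ≡ 729 (mod 1151).
Check: 729² = 531441 ≡ 830 (mod 1151). The two roots are 422 and 729.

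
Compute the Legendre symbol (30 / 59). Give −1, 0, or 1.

-1

Pull out 2: since 59 ≡ 3 (mod 8), (2/59) = -1.
Reciprocity: 15 ≡ 3 and 59 ≡ 3 (mod 4), so (15/59) = −(59/15).
Reduce top mod 15: now compute (14/15).
Pull out 2: since 15 ≡ 7 (mod 8), (2/15) = +1.
Reciprocity: 7 ≡ 3 and 15 ≡ 3 (mod 4), so (7/15) = −(15/7).
Reduce top mod 7: now compute (1/7).
Reached (1/7) = 1. Collecting the sign flips along the way, the symbol is -1.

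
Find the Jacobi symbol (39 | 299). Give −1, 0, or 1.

0

Reciprocity: 39 ≡ 3 and 299 ≡ 3 (mod 4), so (39/299) = −(299/39).
Reduce top mod 39: now compute (26/39).
Pull out 2: since 39 ≡ 7 (mod 8), (2/39) = +1.
Reciprocity: 13 ≡ 1 and 39 ≡ 3 (mod 4), so (13/39) = +(39/13).
Reduce top mod 13: now compute (0/13).
Top reduces to 0: gcd > 1, so the symbol is 0.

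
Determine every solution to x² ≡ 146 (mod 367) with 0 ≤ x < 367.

Since 367 ≡ 3 (mod 4), a square root of 146 is 146^((367+1)/4) = 146^92 mod 367.
Repeated squaring: 146^2≡30, 146^4≡166, 146^8≡31, 146^16≡227, 146^32≡149, 146^64≡181 (mod 367).
146^92 = 146^(64+16+8+4) ≡ 231 (mod 367).
Check: 231² = 53361 ≡ 146 (mod 367). The two roots are 136 and 231.

136, 231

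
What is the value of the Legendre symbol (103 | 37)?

-1

First reduce: 103 ≡ 29 (mod 37).
Reciprocity: 29 ≡ 1 and 37 ≡ 1 (mod 4), so (29/37) = +(37/29).
Reduce top mod 29: now compute (8/29).
Pull out 2^3: since 29 ≡ 5 (mod 8), (2/29) = -1, so (2/29)^3 = -1.
Reached (1/29) = 1. Collecting the sign flips along the way, the symbol is -1.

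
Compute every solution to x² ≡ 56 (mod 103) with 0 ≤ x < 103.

Since 103 ≡ 3 (mod 4), a square root of 56 is 56^((103+1)/4) = 56^26 mod 103.
Repeated squaring: 56^2≡46, 56^4≡56, 56^8≡46, 56^16≡56 (mod 103).
56^26 = 56^(16+8+2) ≡ 46 (mod 103).
Check: 46² = 2116 ≡ 56 (mod 103). The two roots are 46 and 57.

46, 57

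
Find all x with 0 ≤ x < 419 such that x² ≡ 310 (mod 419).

Since 419 ≡ 3 (mod 4), a square root of 310 is 310^((419+1)/4) = 310^105 mod 419.
Repeated squaring: 310^2≡149, 310^4≡413, 310^8≡36, 310^16≡39, 310^32≡264, 310^64≡142 (mod 419).
310^105 = 310^(64+32+8+1) ≡ 27 (mod 419).
Check: 27² = 729 ≡ 310 (mod 419). The two roots are 27 and 392.

27, 392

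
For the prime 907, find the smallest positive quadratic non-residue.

2

(2/907) = −1, so 2 is the smallest positive non-residue mod 907.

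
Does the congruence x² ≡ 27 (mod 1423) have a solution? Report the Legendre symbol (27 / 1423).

Reciprocity: 27 ≡ 3 and 1423 ≡ 3 (mod 4), so (27/1423) = −(1423/27).
Reduce top mod 27: now compute (19/27).
Reciprocity: 19 ≡ 3 and 27 ≡ 3 (mod 4), so (19/27) = −(27/19).
Reduce top mod 19: now compute (8/19).
Pull out 2^3: since 19 ≡ 3 (mod 8), (2/19) = -1, so (2/19)^3 = -1.
Reached (1/19) = 1. Collecting the sign flips along the way, the symbol is -1.

-1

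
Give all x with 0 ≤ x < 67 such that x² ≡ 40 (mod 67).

Since 67 ≡ 3 (mod 4), a square root of 40 is 40^((67+1)/4) = 40^17 mod 67.
Repeated squaring: 40^2≡59, 40^4≡64, 40^8≡9, 40^16≡14 (mod 67).
40^17 = 40^(16+1) ≡ 24 (mod 67).
Check: 24² = 576 ≡ 40 (mod 67). The two roots are 24 and 43.

24, 43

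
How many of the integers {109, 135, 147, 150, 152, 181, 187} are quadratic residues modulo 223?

(109/223) = +1 → QR.
(135/223) = +1 → QR.
(147/223) = -1 → non-residue.
(150/223) = -1 → non-residue.
(152/223) = +1 → QR.
(181/223) = +1 → QR.
(187/223) = -1 → non-residue.
Total quadratic residues among the 7: 4.

4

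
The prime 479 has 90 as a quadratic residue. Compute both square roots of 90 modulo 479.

Since 479 ≡ 3 (mod 4), a square root of 90 is 90^((479+1)/4) = 90^120 mod 479.
Repeated squaring: 90^2≡436, 90^4≡412, 90^8≡178, 90^16≡70, 90^32≡110, 90^64≡125 (mod 479).
90^120 = 90^(64+32+16+8) ≡ 112 (mod 479).
Check: 112² = 12544 ≡ 90 (mod 479). The two roots are 112 and 367.

112, 367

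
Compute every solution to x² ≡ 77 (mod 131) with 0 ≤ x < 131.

Since 131 ≡ 3 (mod 4), a square root of 77 is 77^((131+1)/4) = 77^33 mod 131.
Repeated squaring: 77^2≡34, 77^4≡108, 77^8≡5, 77^16≡25, 77^32≡101 (mod 131).
77^33 = 77^(32+1) ≡ 48 (mod 131).
Check: 48² = 2304 ≡ 77 (mod 131). The two roots are 48 and 83.

48, 83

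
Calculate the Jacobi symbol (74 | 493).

-1

Pull out 2: since 493 ≡ 5 (mod 8), (2/493) = -1.
Reciprocity: 37 ≡ 1 and 493 ≡ 1 (mod 4), so (37/493) = +(493/37).
Reduce top mod 37: now compute (12/37).
Pull out 2^2: since 37 ≡ 5 (mod 8), (2/37) = -1, so (2/37)^2 = +1.
Reciprocity: 3 ≡ 3 and 37 ≡ 1 (mod 4), so (3/37) = +(37/3).
Reduce top mod 3: now compute (1/3).
Reached (1/3) = 1. Collecting the sign flips along the way, the symbol is -1.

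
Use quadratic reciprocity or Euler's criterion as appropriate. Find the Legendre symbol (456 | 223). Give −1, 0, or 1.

Euler's criterion: (456/223) ≡ 10^111 (mod 223).
10^2 ≡ 100 (mod 223)
10^4 ≡ 188 (mod 223)
10^8 ≡ 110 (mod 223)
10^16 ≡ 58 (mod 223)
10^32 ≡ 19 (mod 223)
10^64 ≡ 138 (mod 223)
10^111 = 10^(64+32+8+4+2+1) ≡ 222 (mod 223).
Result is 222 ≡ −1, so (456/223) = −1.

-1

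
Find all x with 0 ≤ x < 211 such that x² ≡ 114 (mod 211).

Since 211 ≡ 3 (mod 4), a square root of 114 is 114^((211+1)/4) = 114^53 mod 211.
Repeated squaring: 114^2≡125, 114^4≡11, 114^8≡121, 114^16≡82, 114^32≡183 (mod 211).
114^53 = 114^(32+16+4+1) ≡ 122 (mod 211).
Check: 122² = 14884 ≡ 114 (mod 211). The two roots are 89 and 122.

89, 122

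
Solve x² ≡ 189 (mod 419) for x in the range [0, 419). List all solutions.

138, 281

Since 419 ≡ 3 (mod 4), a square root of 189 is 189^((419+1)/4) = 189^105 mod 419.
Repeated squaring: 189^2≡106, 189^4≡342, 189^8≡63, 189^16≡198, 189^32≡237, 189^64≡23 (mod 419).
189^105 = 189^(64+32+8+1) ≡ 281 (mod 419).
Check: 281² = 78961 ≡ 189 (mod 419). The two roots are 138 and 281.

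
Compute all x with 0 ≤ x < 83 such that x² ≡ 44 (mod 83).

25, 58

Since 83 ≡ 3 (mod 4), a square root of 44 is 44^((83+1)/4) = 44^21 mod 83.
Repeated squaring: 44^2≡27, 44^4≡65, 44^8≡75, 44^16≡64 (mod 83).
44^21 = 44^(16+4+1) ≡ 25 (mod 83).
Check: 25² = 625 ≡ 44 (mod 83). The two roots are 25 and 58.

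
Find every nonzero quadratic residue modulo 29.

1 4 5 6 7 9 13 16 20 22 23 24 25 28

Square k = 1,…,14 (k and 29−k give the same square):
1²=1, 2²=4, 3²=9, 4²=16, 5²=25, 6²≡7, 7²≡20, 8²≡6, 9²≡23, 10²≡13, 11²≡5, 12²≡28, 13²≡24, 14²≡22 (mod 29).
So the quadratic residues mod 29 are {1, 4, 5, 6, 7, 9, 13, 16, 20, 22, 23, 24, 25, 28}.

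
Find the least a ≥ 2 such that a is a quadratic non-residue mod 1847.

5

(2/1847) = +1, so 2 is a residue.
(3/1847) = +1, so 3 is a residue.
(4/1847) = +1, so 4 is a residue.
(5/1847) = −1, so 5 is the smallest positive non-residue mod 1847.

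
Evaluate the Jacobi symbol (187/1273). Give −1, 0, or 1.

-1

Reciprocity: 187 ≡ 3 and 1273 ≡ 1 (mod 4), so (187/1273) = +(1273/187).
Reduce top mod 187: now compute (151/187).
Reciprocity: 151 ≡ 3 and 187 ≡ 3 (mod 4), so (151/187) = −(187/151).
Reduce top mod 151: now compute (36/151).
Pull out 2^2: since 151 ≡ 7 (mod 8), (2/151) = +1, so (2/151)^2 = +1.
Reciprocity: 9 ≡ 1 and 151 ≡ 3 (mod 4), so (9/151) = +(151/9).
Reduce top mod 9: now compute (7/9).
Reciprocity: 7 ≡ 3 and 9 ≡ 1 (mod 4), so (7/9) = +(9/7).
Reduce top mod 7: now compute (2/7).
Pull out 2: since 7 ≡ 7 (mod 8), (2/7) = +1.
Reached (1/7) = 1. Collecting the sign flips along the way, the symbol is -1.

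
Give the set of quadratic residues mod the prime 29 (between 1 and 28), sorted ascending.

Square k = 1,…,14 (k and 29−k give the same square):
1²=1, 2²=4, 3²=9, 4²=16, 5²=25, 6²≡7, 7²≡20, 8²≡6, 9²≡23, 10²≡13, 11²≡5, 12²≡28, 13²≡24, 14²≡22 (mod 29).
So the quadratic residues mod 29 are {1, 4, 5, 6, 7, 9, 13, 16, 20, 22, 23, 24, 25, 28}.

1,4,5,6,7,9,13,16,20,22,23,24,25,28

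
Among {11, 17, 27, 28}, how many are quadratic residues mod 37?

3

(11/37) = +1 → QR.
(17/37) = -1 → non-residue.
(27/37) = +1 → QR.
(28/37) = +1 → QR.
Total quadratic residues among the 4: 3.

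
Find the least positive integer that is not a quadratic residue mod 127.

3

(2/127) = +1, so 2 is a residue.
(3/127) = −1, so 3 is the smallest positive non-residue mod 127.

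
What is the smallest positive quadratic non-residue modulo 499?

(2/499) = −1, so 2 is the smallest positive non-residue mod 499.

2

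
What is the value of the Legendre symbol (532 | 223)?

1

Euler's criterion: (532/223) ≡ 86^111 (mod 223).
86^2 ≡ 37 (mod 223)
86^4 ≡ 31 (mod 223)
86^8 ≡ 69 (mod 223)
86^16 ≡ 78 (mod 223)
86^32 ≡ 63 (mod 223)
86^64 ≡ 178 (mod 223)
86^111 = 86^(64+32+8+4+2+1) ≡ 1 (mod 223).
Result is 1, so (532/223) = 1.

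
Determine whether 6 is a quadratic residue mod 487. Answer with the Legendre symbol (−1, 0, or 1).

Pull out 2: since 487 ≡ 7 (mod 8), (2/487) = +1.
Reciprocity: 3 ≡ 3 and 487 ≡ 3 (mod 4), so (3/487) = −(487/3).
Reduce top mod 3: now compute (1/3).
Reached (1/3) = 1. Collecting the sign flips along the way, the symbol is -1.

-1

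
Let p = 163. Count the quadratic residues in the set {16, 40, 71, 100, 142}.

(16/163) = +1 → QR.
(40/163) = +1 → QR.
(71/163) = +1 → QR.
(100/163) = +1 → QR.
(142/163) = -1 → non-residue.
Total quadratic residues among the 5: 4.

4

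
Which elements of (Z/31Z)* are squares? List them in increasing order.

Square k = 1,…,15 (k and 31−k give the same square):
1²=1, 2²=4, 3²=9, 4²=16, 5²=25, 6²≡5, 7²≡18, 8²≡2, 9²≡19, 10²≡7, 11²≡28, 12²≡20, 13²≡14, 14²≡10, 15²≡8 (mod 31).
So the quadratic residues mod 31 are {1, 2, 4, 5, 7, 8, 9, 10, 14, 16, 18, 19, 20, 25, 28}.

1,2,4,5,7,8,9,10,14,16,18,19,20,25,28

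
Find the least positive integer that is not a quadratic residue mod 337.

5

(2/337) = +1, so 2 is a residue.
(3/337) = +1, so 3 is a residue.
(4/337) = +1, so 4 is a residue.
(5/337) = −1, so 5 is the smallest positive non-residue mod 337.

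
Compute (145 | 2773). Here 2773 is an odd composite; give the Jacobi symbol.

Reciprocity: 145 ≡ 1 and 2773 ≡ 1 (mod 4), so (145/2773) = +(2773/145).
Reduce top mod 145: now compute (18/145).
Pull out 2: since 145 ≡ 1 (mod 8), (2/145) = +1.
Reciprocity: 9 ≡ 1 and 145 ≡ 1 (mod 4), so (9/145) = +(145/9).
Reduce top mod 9: now compute (1/9).
Reached (1/9) = 1. Collecting the sign flips along the way, the symbol is +1.

1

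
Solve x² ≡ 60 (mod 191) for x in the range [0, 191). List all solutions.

Since 191 ≡ 3 (mod 4), a square root of 60 is 60^((191+1)/4) = 60^48 mod 191.
Repeated squaring: 60^2≡162, 60^4≡77, 60^8≡8, 60^16≡64, 60^32≡85 (mod 191).
60^48 = 60^(32+16) ≡ 92 (mod 191).
Check: 92² = 8464 ≡ 60 (mod 191). The two roots are 92 and 99.

92, 99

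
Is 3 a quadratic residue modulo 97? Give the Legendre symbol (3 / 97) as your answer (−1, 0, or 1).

Euler's criterion: (3/97) ≡ 3^48 (mod 97).
3^2 ≡ 9 (mod 97)
3^4 ≡ 81 (mod 97)
3^8 ≡ 62 (mod 97)
3^16 ≡ 61 (mod 97)
3^32 ≡ 35 (mod 97)
3^48 = 3^(32+16) ≡ 1 (mod 97).
Result is 1, so (3/97) = 1.

1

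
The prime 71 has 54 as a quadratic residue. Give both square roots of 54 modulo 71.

14, 57

Since 71 ≡ 3 (mod 4), a square root of 54 is 54^((71+1)/4) = 54^18 mod 71.
Repeated squaring: 54^2≡5, 54^4≡25, 54^8≡57, 54^16≡54 (mod 71).
54^18 = 54^(16+2) ≡ 57 (mod 71).
Check: 57² = 3249 ≡ 54 (mod 71). The two roots are 14 and 57.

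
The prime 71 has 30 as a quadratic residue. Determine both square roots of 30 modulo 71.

32, 39

Since 71 ≡ 3 (mod 4), a square root of 30 is 30^((71+1)/4) = 30^18 mod 71.
Repeated squaring: 30^2≡48, 30^4≡32, 30^8≡30, 30^16≡48 (mod 71).
30^18 = 30^(16+2) ≡ 32 (mod 71).
Check: 32² = 1024 ≡ 30 (mod 71). The two roots are 32 and 39.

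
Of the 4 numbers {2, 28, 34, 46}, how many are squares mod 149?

2

(2/149) = -1 → non-residue.
(28/149) = +1 → QR.
(34/149) = -1 → non-residue.
(46/149) = +1 → QR.
Total quadratic residues among the 4: 2.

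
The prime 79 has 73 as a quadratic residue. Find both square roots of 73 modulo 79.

Since 79 ≡ 3 (mod 4), a square root of 73 is 73^((79+1)/4) = 73^20 mod 79.
Repeated squaring: 73^2≡36, 73^4≡32, 73^8≡76, 73^16≡9 (mod 79).
73^20 = 73^(16+4) ≡ 51 (mod 79).
Check: 51² = 2601 ≡ 73 (mod 79). The two roots are 28 and 51.

28, 51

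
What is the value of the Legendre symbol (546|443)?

1

First reduce: 546 ≡ 103 (mod 443).
Reciprocity: 103 ≡ 3 and 443 ≡ 3 (mod 4), so (103/443) = −(443/103).
Reduce top mod 103: now compute (31/103).
Reciprocity: 31 ≡ 3 and 103 ≡ 3 (mod 4), so (31/103) = −(103/31).
Reduce top mod 31: now compute (10/31).
Pull out 2: since 31 ≡ 7 (mod 8), (2/31) = +1.
Reciprocity: 5 ≡ 1 and 31 ≡ 3 (mod 4), so (5/31) = +(31/5).
Reduce top mod 5: now compute (1/5).
Reached (1/5) = 1. Collecting the sign flips along the way, the symbol is +1.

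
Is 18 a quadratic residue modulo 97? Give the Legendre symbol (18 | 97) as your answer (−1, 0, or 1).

Euler's criterion: (18/97) ≡ 18^48 (mod 97).
18^2 ≡ 33 (mod 97)
18^4 ≡ 22 (mod 97)
18^8 ≡ 96 (mod 97)
18^16 ≡ 1 (mod 97)
18^32 ≡ 1 (mod 97)
18^48 = 18^(32+16) ≡ 1 (mod 97).
Result is 1, so (18/97) = 1.

1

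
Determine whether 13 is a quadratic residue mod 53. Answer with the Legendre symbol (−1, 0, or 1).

Reciprocity: 13 ≡ 1 and 53 ≡ 1 (mod 4), so (13/53) = +(53/13).
Reduce top mod 13: now compute (1/13).
Reached (1/13) = 1. Collecting the sign flips along the way, the symbol is +1.

1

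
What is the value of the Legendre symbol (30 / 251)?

-1

Pull out 2: since 251 ≡ 3 (mod 8), (2/251) = -1.
Reciprocity: 15 ≡ 3 and 251 ≡ 3 (mod 4), so (15/251) = −(251/15).
Reduce top mod 15: now compute (11/15).
Reciprocity: 11 ≡ 3 and 15 ≡ 3 (mod 4), so (11/15) = −(15/11).
Reduce top mod 11: now compute (4/11).
Pull out 2^2: since 11 ≡ 3 (mod 8), (2/11) = -1, so (2/11)^2 = +1.
Reached (1/11) = 1. Collecting the sign flips along the way, the symbol is -1.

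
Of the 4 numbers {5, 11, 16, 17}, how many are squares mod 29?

(5/29) = +1 → QR.
(11/29) = -1 → non-residue.
(16/29) = +1 → QR.
(17/29) = -1 → non-residue.
Total quadratic residues among the 4: 2.

2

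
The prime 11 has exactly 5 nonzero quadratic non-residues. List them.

Square k = 1,…,5 (k and 11−k give the same square):
1²=1, 2²=4, 3²=9, 4²≡5, 5²≡3 (mod 11).
The residues are {1, 3, 4, 5, 9}; the non-residues are the remaining 5 nonzero classes.

2, 6, 7, 8, 10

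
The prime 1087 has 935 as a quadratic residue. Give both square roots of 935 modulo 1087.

Since 1087 ≡ 3 (mod 4), a square root of 935 is 935^((1087+1)/4) = 935^272 mod 1087.
Repeated squaring: 935^2≡277, 935^4≡639, 935^8≡696, 935^16≡701, 935^32≡77, 935^64≡494, 935^128≡548, 935^256≡292 (mod 1087).
935^272 = 935^(256+16) ≡ 336 (mod 1087).
Check: 336² = 112896 ≡ 935 (mod 1087). The two roots are 336 and 751.

336, 751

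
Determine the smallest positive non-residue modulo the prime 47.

5

(2/47) = +1, so 2 is a residue.
(3/47) = +1, so 3 is a residue.
(4/47) = +1, so 4 is a residue.
(5/47) = −1, so 5 is the smallest positive non-residue mod 47.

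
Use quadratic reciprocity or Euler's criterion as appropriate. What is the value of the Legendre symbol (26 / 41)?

-1

Pull out 2: since 41 ≡ 1 (mod 8), (2/41) = +1.
Reciprocity: 13 ≡ 1 and 41 ≡ 1 (mod 4), so (13/41) = +(41/13).
Reduce top mod 13: now compute (2/13).
Pull out 2: since 13 ≡ 5 (mod 8), (2/13) = -1.
Reached (1/13) = 1. Collecting the sign flips along the way, the symbol is -1.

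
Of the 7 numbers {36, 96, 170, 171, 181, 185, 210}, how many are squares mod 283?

4

(36/283) = +1 → QR.
(96/283) = +1 → QR.
(170/283) = -1 → non-residue.
(171/283) = -1 → non-residue.
(181/283) = +1 → QR.
(185/283) = +1 → QR.
(210/283) = -1 → non-residue.
Total quadratic residues among the 7: 4.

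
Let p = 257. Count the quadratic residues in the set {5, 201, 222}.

(5/257) = -1 → non-residue.
(201/257) = -1 → non-residue.
(222/257) = +1 → QR.
Total quadratic residues among the 3: 1.

1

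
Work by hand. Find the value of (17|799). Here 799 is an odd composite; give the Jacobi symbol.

0

Reciprocity: 17 ≡ 1 and 799 ≡ 3 (mod 4), so (17/799) = +(799/17).
Reduce top mod 17: now compute (0/17).
Top reduces to 0: gcd > 1, so the symbol is 0.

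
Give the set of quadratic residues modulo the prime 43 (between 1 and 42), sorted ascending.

1 4 6 9 10 11 13 14 15 16 17 21 23 24 25 31 35 36 38 40 41

Square k = 1,…,21 (k and 43−k give the same square):
1²=1, 2²=4, 3²=9, 4²=16, 5²=25, 6²=36, 7²≡6, 8²≡21, 9²≡38, 10²≡14, 11²≡35, 12²≡15, 13²≡40, 14²≡24, 15²≡10, 16²≡41, 17²≡31, 18²≡23, 19²≡17, 20²≡13, 21²≡11 (mod 43).
So the quadratic residues mod 43 are {1, 4, 6, 9, 10, 11, 13, 14, 15, 16, 17, 21, 23, 24, 25, 31, 35, 36, 38, 40, 41}.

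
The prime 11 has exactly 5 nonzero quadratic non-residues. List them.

Square k = 1,…,5 (k and 11−k give the same square):
1²=1, 2²=4, 3²=9, 4²≡5, 5²≡3 (mod 11).
The residues are {1, 3, 4, 5, 9}; the non-residues are the remaining 5 nonzero classes.

2,6,7,8,10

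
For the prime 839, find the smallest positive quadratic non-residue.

(2/839) = +1, so 2 is a residue.
(3/839) = +1, so 3 is a residue.
(4/839) = +1, so 4 is a residue.
(5/839) = +1, so 5 is a residue.
(6/839) = +1, so 6 is a residue.
(7/839) = +1, so 7 is a residue.
(8/839) = +1, so 8 is a residue.
(9/839) = +1, so 9 is a residue.
(10/839) = +1, so 10 is a residue.
(11/839) = −1, so 11 is the smallest positive non-residue mod 839.

11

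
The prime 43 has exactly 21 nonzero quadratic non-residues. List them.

Square k = 1,…,21 (k and 43−k give the same square):
1²=1, 2²=4, 3²=9, 4²=16, 5²=25, 6²=36, 7²≡6, 8²≡21, 9²≡38, 10²≡14, 11²≡35, 12²≡15, 13²≡40, 14²≡24, 15²≡10, 16²≡41, 17²≡31, 18²≡23, 19²≡17, 20²≡13, 21²≡11 (mod 43).
The residues are {1, 4, 6, 9, 10, 11, 13, 14, 15, 16, 17, 21, 23, 24, 25, 31, 35, 36, 38, 40, 41}; the non-residues are the remaining 21 nonzero classes.

2,3,5,7,8,12,18,19,20,22,26,27,28,29,30,32,33,34,37,39,42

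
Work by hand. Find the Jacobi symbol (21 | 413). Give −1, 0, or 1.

0

Reciprocity: 21 ≡ 1 and 413 ≡ 1 (mod 4), so (21/413) = +(413/21).
Reduce top mod 21: now compute (14/21).
Pull out 2: since 21 ≡ 5 (mod 8), (2/21) = -1.
Reciprocity: 7 ≡ 3 and 21 ≡ 1 (mod 4), so (7/21) = +(21/7).
Reduce top mod 7: now compute (0/7).
Top reduces to 0: gcd > 1, so the symbol is 0.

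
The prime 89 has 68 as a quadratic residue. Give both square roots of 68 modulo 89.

35, 54

89 ≡ 1 (mod 4), so we find a root by search.
Trying successive values, 35² = 1225 ≡ 68 (mod 89). The other root is 89 − 35 = 54.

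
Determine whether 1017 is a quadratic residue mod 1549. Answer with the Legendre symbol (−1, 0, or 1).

-1

Reciprocity: 1017 ≡ 1 and 1549 ≡ 1 (mod 4), so (1017/1549) = +(1549/1017).
Reduce top mod 1017: now compute (532/1017).
Pull out 2^2: since 1017 ≡ 1 (mod 8), (2/1017) = +1, so (2/1017)^2 = +1.
Reciprocity: 133 ≡ 1 and 1017 ≡ 1 (mod 4), so (133/1017) = +(1017/133).
Reduce top mod 133: now compute (86/133).
Pull out 2: since 133 ≡ 5 (mod 8), (2/133) = -1.
Reciprocity: 43 ≡ 3 and 133 ≡ 1 (mod 4), so (43/133) = +(133/43).
Reduce top mod 43: now compute (4/43).
Pull out 2^2: since 43 ≡ 3 (mod 8), (2/43) = -1, so (2/43)^2 = +1.
Reached (1/43) = 1. Collecting the sign flips along the way, the symbol is -1.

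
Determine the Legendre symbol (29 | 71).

1

Reciprocity: 29 ≡ 1 and 71 ≡ 3 (mod 4), so (29/71) = +(71/29).
Reduce top mod 29: now compute (13/29).
Reciprocity: 13 ≡ 1 and 29 ≡ 1 (mod 4), so (13/29) = +(29/13).
Reduce top mod 13: now compute (3/13).
Reciprocity: 3 ≡ 3 and 13 ≡ 1 (mod 4), so (3/13) = +(13/3).
Reduce top mod 3: now compute (1/3).
Reached (1/3) = 1. Collecting the sign flips along the way, the symbol is +1.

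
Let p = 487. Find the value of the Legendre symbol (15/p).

Reciprocity: 15 ≡ 3 and 487 ≡ 3 (mod 4), so (15/487) = −(487/15).
Reduce top mod 15: now compute (7/15).
Reciprocity: 7 ≡ 3 and 15 ≡ 3 (mod 4), so (7/15) = −(15/7).
Reduce top mod 7: now compute (1/7).
Reached (1/7) = 1. Collecting the sign flips along the way, the symbol is +1.

1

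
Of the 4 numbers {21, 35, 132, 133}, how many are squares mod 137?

(21/137) = -1 → non-residue.
(35/137) = -1 → non-residue.
(132/137) = -1 → non-residue.
(133/137) = +1 → QR.
Total quadratic residues among the 4: 1.

1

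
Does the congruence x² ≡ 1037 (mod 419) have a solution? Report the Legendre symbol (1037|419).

1

Euler's criterion: (1037/419) ≡ 199^209 (mod 419).
199^2 ≡ 215 (mod 419)
199^4 ≡ 135 (mod 419)
199^8 ≡ 208 (mod 419)
199^16 ≡ 107 (mod 419)
199^32 ≡ 136 (mod 419)
199^64 ≡ 60 (mod 419)
199^128 ≡ 248 (mod 419)
199^209 = 199^(128+64+16+1) ≡ 1 (mod 419).
Result is 1, so (1037/419) = 1.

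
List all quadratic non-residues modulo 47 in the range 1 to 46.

Square k = 1,…,23 (k and 47−k give the same square):
1²=1, 2²=4, 3²=9, 4²=16, 5²=25, 6²=36, 7²≡2, 8²≡17, 9²≡34, 10²≡6, 11²≡27, 12²≡3, 13²≡28, 14²≡8, 15²≡37, 16²≡21, 17²≡7, 18²≡42, 19²≡32, 20²≡24, 21²≡18, 22²≡14, 23²≡12 (mod 47).
The residues are {1, 2, 3, 4, 6, 7, 8, 9, 12, 14, 16, 17, 18, 21, 24, 25, 27, 28, 32, 34, 36, 37, 42}; the non-residues are the remaining 23 nonzero classes.

5 10 11 13 15 19 20 22 23 26 29 30 31 33 35 38 39 40 41 43 44 45 46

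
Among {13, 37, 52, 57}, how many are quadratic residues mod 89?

(13/89) = -1 → non-residue.
(37/89) = -1 → non-residue.
(52/89) = -1 → non-residue.
(57/89) = +1 → QR.
Total quadratic residues among the 4: 1.

1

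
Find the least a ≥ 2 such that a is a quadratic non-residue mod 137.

3

(2/137) = +1, so 2 is a residue.
(3/137) = −1, so 3 is the smallest positive non-residue mod 137.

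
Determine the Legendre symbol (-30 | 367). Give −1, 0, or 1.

First reduce: -30 ≡ 337 (mod 367).
Reciprocity: 337 ≡ 1 and 367 ≡ 3 (mod 4), so (337/367) = +(367/337).
Reduce top mod 337: now compute (30/337).
Pull out 2: since 337 ≡ 1 (mod 8), (2/337) = +1.
Reciprocity: 15 ≡ 3 and 337 ≡ 1 (mod 4), so (15/337) = +(337/15).
Reduce top mod 15: now compute (7/15).
Reciprocity: 7 ≡ 3 and 15 ≡ 3 (mod 4), so (7/15) = −(15/7).
Reduce top mod 7: now compute (1/7).
Reached (1/7) = 1. Collecting the sign flips along the way, the symbol is -1.

-1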